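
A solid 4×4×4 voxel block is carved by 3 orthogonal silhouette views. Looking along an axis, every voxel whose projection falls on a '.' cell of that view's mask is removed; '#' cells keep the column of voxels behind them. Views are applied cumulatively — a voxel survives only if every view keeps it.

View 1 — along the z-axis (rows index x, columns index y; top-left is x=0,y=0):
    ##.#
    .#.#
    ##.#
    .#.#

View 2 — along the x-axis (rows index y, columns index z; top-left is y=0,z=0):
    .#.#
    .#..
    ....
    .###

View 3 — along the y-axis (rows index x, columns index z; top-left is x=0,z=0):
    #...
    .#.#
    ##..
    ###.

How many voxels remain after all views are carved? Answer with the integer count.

start: 4×4×4 = 64 voxels
step 1: project along z, AND mask (10/16) → |grid| = 40
step 2: project along x, AND mask (6/16) → |grid| = 20
step 3: project along y, AND mask (8/16) → |grid| = 9

|visual hull| = 9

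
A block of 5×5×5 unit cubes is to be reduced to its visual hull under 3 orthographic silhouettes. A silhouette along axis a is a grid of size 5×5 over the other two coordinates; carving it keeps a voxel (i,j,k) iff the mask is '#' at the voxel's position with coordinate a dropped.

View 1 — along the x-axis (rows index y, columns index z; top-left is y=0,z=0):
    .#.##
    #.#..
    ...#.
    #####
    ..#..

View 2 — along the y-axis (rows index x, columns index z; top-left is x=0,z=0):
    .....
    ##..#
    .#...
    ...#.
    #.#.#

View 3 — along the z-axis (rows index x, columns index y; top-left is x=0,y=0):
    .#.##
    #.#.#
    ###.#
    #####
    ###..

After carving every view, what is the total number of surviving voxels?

full grid |V| = 125
carve view 1 (along x, YZ-mask fill 12/25): 60 voxels remain
carve view 2 (along y, XZ-mask fill 8/25): 18 voxels remain
carve view 3 (along z, XY-mask fill 18/25): 9 voxels remain

voxel count = 9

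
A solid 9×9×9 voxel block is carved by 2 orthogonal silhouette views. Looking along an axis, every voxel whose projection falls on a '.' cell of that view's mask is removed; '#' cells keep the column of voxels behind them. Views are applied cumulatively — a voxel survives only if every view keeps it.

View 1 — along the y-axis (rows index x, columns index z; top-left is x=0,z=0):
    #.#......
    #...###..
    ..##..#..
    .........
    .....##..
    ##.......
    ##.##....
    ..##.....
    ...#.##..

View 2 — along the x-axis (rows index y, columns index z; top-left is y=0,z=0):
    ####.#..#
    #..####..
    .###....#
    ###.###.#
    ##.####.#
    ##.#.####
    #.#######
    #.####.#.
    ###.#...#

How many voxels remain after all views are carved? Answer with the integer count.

start: 9×9×9 = 729 voxels
[1] y-view keeps 22 columns → grid now 198
[2] x-view keeps 55 columns → grid now 143

|visual hull| = 143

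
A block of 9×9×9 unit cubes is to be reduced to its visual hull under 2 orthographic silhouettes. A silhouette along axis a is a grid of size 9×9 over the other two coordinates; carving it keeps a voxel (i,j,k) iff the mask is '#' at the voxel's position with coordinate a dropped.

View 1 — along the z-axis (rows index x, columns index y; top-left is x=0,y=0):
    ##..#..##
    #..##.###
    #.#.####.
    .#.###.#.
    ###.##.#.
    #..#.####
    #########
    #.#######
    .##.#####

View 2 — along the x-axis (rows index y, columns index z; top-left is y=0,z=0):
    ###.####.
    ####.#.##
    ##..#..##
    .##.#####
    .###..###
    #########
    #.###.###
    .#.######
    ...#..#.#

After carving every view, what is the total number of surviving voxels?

full grid |V| = 729
[1] z-view keeps 58 columns → grid now 522
[2] x-view keeps 58 columns → grid now 378

voxel count = 378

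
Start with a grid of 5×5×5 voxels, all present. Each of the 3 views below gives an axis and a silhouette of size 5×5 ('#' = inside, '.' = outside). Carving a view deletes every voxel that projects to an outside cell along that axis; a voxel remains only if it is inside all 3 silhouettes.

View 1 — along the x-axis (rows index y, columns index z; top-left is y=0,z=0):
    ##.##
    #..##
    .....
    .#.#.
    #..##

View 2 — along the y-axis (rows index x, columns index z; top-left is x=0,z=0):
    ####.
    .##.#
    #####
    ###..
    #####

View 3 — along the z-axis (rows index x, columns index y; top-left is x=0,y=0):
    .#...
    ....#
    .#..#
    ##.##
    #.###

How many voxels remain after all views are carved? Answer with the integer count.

remaining voxels: 23

start: 5×5×5 = 125 voxels
after view 1 [x-axis, 12 of 25 cells solid] → remaining = 60
after view 2 [y-axis, 20 of 25 cells solid] → remaining = 43
after view 3 [z-axis, 12 of 25 cells solid] → remaining = 23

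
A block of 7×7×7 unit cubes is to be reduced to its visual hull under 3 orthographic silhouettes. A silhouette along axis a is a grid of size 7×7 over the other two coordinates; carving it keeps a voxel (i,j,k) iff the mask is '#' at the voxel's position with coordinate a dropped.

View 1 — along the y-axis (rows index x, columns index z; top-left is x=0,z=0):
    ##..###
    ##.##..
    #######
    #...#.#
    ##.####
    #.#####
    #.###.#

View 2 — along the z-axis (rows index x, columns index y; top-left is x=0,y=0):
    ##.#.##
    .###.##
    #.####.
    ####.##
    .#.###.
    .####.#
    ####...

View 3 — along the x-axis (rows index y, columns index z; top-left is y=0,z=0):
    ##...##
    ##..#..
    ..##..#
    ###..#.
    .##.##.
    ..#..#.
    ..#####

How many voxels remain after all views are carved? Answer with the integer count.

82 voxels

full grid |V| = 343
  1. axis=1 (XZ plane), |mask|=36  ⇒  voxels=252
  2. axis=2 (XY plane), |mask|=34  ⇒  voxels=172
  3. axis=0 (YZ plane), |mask|=25  ⇒  voxels=82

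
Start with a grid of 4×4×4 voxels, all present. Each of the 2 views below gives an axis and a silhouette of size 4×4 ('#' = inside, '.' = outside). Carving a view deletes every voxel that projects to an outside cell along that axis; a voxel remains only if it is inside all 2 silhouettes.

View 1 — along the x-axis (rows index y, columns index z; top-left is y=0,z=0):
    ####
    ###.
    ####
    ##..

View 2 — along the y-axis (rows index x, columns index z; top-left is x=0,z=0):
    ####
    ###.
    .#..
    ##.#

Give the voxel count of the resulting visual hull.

38 voxels

before carving: 64 voxels (4×4×4)
after view 1 [x-axis, 13 of 16 cells solid] → remaining = 52
after view 2 [y-axis, 11 of 16 cells solid] → remaining = 38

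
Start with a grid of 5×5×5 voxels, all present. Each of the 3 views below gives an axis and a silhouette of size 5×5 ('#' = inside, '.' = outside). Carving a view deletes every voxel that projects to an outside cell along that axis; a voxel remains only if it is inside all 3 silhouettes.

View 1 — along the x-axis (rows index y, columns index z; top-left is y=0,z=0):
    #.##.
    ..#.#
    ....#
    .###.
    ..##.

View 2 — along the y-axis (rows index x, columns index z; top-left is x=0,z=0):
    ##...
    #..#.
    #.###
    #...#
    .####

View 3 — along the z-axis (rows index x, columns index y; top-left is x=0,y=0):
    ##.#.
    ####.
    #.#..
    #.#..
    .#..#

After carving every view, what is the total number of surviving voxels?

remaining voxels: 15

initial block: 5^3 = 125
carve view 1 (along x, YZ-mask fill 11/25): 55 voxels remain
carve view 2 (along y, XZ-mask fill 14/25): 29 voxels remain
carve view 3 (along z, XY-mask fill 13/25): 15 voxels remain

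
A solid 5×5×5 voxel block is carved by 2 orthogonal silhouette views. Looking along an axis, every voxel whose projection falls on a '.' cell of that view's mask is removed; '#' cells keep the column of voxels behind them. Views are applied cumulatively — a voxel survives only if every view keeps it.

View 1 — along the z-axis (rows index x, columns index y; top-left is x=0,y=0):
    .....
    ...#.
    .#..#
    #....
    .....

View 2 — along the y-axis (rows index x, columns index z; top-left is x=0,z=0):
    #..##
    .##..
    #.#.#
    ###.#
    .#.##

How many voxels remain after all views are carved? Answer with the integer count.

remaining voxels: 12

before carving: 125 voxels (5×5×5)
[1] z-view keeps 4 columns → grid now 20
[2] y-view keeps 15 columns → grid now 12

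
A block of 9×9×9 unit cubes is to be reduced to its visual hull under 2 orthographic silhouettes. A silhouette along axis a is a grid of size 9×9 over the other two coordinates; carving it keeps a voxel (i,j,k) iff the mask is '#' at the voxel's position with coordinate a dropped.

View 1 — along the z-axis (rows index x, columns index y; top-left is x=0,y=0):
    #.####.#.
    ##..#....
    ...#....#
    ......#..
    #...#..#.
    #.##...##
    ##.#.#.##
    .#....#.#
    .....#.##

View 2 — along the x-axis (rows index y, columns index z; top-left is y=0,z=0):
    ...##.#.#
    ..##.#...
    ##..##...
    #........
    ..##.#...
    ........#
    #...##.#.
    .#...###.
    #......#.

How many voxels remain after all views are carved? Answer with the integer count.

full grid |V| = 729
carve view 1 (along z, XY-mask fill 32/81): 288 voxels remain
carve view 2 (along x, YZ-mask fill 26/81): 91 voxels remain

91 voxels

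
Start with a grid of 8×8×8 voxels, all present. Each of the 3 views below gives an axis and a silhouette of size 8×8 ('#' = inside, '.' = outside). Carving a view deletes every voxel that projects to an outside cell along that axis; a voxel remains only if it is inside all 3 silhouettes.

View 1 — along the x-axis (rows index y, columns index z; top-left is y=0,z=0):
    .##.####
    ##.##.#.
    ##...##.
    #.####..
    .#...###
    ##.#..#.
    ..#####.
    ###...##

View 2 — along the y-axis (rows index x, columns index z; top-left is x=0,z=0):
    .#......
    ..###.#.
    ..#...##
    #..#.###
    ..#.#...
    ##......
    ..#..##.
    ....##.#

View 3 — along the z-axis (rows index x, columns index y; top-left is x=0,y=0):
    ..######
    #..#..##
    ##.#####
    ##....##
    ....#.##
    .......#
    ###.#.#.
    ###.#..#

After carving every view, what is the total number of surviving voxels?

start: 8×8×8 = 512 voxels
  1. axis=0 (YZ plane), |mask|=38  ⇒  voxels=304
  2. axis=1 (XZ plane), |mask|=23  ⇒  voxels=110
  3. axis=2 (XY plane), |mask|=35  ⇒  voxels=65

65 voxels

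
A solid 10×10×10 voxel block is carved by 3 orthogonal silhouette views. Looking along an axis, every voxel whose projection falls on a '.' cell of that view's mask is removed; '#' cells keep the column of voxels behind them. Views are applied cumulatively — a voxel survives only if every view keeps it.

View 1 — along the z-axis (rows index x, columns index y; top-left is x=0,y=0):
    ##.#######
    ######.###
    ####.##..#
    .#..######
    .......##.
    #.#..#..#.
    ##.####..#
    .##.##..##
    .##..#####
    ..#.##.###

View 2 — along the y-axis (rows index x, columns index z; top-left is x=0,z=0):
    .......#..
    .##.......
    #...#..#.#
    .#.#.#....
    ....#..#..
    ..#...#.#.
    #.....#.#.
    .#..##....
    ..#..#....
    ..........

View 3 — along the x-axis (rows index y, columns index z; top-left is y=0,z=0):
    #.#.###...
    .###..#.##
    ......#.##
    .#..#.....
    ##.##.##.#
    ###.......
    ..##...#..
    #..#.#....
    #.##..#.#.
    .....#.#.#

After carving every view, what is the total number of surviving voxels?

remaining voxels: 56

full grid |V| = 1000
step 1: project along z, AND mask (64/100) → |grid| = 640
step 2: project along y, AND mask (23/100) → |grid| = 145
step 3: project along x, AND mask (40/100) → |grid| = 56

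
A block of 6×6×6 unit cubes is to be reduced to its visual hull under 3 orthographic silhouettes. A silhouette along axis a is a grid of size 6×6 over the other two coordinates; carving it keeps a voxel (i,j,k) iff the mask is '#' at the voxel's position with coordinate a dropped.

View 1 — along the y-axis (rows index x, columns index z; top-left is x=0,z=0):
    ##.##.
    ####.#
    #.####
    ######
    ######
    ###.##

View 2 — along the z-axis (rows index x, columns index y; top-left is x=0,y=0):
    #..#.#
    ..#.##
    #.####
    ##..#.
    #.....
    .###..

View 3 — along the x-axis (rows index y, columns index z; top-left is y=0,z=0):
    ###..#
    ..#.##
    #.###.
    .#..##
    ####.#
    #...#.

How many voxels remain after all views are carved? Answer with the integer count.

start: 6×6×6 = 216 voxels
[1] y-view keeps 31 columns → grid now 186
[2] z-view keeps 18 columns → grid now 91
[3] x-view keeps 21 columns → grid now 55

remaining voxels: 55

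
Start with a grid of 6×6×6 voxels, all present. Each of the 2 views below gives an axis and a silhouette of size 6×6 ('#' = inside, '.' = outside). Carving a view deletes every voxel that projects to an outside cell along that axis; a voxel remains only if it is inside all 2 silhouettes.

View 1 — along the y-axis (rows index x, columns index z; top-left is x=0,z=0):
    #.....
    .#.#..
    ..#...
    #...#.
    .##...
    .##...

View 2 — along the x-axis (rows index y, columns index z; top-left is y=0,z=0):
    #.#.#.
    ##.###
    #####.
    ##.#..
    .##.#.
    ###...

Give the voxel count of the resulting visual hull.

voxel count = 44

full grid |V| = 216
V1 y: intersect with XZ mask (10 set) -- 60 left
V2 x: intersect with YZ mask (22 set) -- 44 left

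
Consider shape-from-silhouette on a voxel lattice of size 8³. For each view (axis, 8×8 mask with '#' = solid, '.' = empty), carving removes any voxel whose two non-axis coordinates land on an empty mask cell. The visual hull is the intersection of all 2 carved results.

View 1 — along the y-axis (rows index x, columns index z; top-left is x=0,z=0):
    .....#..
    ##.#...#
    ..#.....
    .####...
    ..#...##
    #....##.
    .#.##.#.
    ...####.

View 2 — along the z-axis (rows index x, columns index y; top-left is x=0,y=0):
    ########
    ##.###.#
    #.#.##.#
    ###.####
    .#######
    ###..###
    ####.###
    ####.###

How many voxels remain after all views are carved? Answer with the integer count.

start: 8×8×8 = 512 voxels
after view 1 [y-axis, 24 of 64 cells solid] → remaining = 192
after view 2 [z-axis, 53 of 64 cells solid] → remaining = 160

remaining voxels: 160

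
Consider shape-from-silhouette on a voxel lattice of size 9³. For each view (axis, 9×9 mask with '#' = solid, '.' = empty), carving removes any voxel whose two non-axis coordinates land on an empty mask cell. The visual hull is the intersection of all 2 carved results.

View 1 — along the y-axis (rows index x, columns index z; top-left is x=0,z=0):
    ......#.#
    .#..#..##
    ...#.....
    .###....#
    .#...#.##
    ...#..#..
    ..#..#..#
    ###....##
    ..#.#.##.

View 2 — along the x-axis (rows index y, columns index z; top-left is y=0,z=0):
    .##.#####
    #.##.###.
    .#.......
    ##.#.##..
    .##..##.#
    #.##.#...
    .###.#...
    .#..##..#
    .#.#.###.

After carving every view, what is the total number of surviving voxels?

|visual hull| = 131

full grid |V| = 729
[1] y-view keeps 29 columns → grid now 261
[2] x-view keeps 41 columns → grid now 131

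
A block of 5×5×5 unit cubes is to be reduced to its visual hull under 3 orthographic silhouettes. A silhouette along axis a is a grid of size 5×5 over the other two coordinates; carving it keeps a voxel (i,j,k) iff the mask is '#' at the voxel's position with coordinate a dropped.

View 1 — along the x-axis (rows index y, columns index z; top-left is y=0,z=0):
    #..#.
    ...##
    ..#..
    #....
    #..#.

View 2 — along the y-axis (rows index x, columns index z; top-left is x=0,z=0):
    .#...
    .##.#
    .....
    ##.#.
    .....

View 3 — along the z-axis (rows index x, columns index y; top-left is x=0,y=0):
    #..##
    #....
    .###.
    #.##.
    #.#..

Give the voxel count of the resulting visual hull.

start: 5×5×5 = 125 voxels
carve view 1 (along x, YZ-mask fill 8/25): 40 voxels remain
carve view 2 (along y, XZ-mask fill 7/25): 8 voxels remain
carve view 3 (along z, XY-mask fill 12/25): 3 voxels remain

remaining voxels: 3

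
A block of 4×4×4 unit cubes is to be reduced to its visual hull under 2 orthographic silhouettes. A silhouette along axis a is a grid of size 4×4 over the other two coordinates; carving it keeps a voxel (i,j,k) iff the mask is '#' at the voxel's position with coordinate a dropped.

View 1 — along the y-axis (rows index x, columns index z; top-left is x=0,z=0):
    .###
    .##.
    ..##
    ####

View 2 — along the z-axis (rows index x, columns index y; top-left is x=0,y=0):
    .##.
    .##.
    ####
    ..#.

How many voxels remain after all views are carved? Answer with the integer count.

start: 4×4×4 = 64 voxels
V1 y: intersect with XZ mask (11 set) -- 44 left
V2 z: intersect with XY mask (9 set) -- 22 left

voxel count = 22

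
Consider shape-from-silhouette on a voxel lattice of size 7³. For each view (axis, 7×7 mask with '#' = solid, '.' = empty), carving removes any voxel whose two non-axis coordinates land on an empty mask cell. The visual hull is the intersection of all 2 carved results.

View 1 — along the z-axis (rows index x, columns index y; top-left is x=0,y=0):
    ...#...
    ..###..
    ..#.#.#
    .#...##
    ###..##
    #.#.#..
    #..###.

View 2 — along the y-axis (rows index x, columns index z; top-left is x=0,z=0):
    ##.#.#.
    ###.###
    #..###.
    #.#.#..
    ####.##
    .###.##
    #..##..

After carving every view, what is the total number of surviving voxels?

voxel count = 100

start: 7×7×7 = 343 voxels
step 1: project along z, AND mask (22/49) → |grid| = 154
step 2: project along y, AND mask (31/49) → |grid| = 100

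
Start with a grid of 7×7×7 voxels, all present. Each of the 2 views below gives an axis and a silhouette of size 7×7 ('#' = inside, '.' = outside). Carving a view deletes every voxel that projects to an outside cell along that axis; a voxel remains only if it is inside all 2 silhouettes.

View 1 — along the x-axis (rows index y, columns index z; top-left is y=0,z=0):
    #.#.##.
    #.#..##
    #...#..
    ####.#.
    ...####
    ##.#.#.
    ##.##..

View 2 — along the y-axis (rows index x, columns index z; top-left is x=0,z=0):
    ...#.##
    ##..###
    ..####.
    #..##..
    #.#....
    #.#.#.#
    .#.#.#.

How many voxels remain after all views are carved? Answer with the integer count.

initial block: 7^3 = 343
V1 x: intersect with YZ mask (27 set) -- 189 left
V2 y: intersect with XZ mask (24 set) -- 97 left

|visual hull| = 97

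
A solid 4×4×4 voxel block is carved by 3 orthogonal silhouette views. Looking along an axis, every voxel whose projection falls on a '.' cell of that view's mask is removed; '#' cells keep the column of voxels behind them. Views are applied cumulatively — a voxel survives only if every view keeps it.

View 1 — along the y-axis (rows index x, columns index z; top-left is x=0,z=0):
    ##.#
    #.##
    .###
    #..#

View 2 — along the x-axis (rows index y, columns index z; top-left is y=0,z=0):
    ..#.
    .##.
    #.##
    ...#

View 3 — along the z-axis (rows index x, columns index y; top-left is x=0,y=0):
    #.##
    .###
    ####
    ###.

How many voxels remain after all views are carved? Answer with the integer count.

voxel count = 16

full grid |V| = 64
  1. axis=1 (XZ plane), |mask|=11  ⇒  voxels=44
  2. axis=0 (YZ plane), |mask|=7  ⇒  voxels=19
  3. axis=2 (XY plane), |mask|=13  ⇒  voxels=16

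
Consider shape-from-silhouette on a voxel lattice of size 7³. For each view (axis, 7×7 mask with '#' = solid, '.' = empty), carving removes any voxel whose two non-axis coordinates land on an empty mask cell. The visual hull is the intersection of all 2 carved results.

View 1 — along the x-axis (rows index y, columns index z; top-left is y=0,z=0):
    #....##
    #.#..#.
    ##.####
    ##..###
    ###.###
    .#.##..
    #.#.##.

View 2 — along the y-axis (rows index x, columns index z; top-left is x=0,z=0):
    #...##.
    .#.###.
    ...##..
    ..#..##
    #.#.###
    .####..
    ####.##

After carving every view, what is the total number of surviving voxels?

full grid |V| = 343
V1 x: intersect with YZ mask (30 set) -- 210 left
V2 y: intersect with XZ mask (27 set) -- 117 left

voxel count = 117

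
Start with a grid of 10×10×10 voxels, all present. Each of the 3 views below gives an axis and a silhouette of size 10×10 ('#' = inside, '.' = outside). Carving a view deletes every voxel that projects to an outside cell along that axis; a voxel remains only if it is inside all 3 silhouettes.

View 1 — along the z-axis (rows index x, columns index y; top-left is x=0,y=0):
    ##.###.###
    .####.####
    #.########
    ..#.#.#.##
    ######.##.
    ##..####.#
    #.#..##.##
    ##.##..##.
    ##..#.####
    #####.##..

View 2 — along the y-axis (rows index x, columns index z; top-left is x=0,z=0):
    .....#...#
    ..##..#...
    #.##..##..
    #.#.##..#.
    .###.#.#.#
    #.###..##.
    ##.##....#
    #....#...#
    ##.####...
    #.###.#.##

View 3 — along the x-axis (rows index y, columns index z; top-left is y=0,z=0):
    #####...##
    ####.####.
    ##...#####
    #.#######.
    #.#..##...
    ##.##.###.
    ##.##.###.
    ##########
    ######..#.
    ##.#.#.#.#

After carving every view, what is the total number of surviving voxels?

remaining voxels: 243

full grid |V| = 1000
carve view 1 (along z, XY-mask fill 71/100): 710 voxels remain
carve view 2 (along y, XZ-mask fill 48/100): 339 voxels remain
carve view 3 (along x, YZ-mask fill 71/100): 243 voxels remain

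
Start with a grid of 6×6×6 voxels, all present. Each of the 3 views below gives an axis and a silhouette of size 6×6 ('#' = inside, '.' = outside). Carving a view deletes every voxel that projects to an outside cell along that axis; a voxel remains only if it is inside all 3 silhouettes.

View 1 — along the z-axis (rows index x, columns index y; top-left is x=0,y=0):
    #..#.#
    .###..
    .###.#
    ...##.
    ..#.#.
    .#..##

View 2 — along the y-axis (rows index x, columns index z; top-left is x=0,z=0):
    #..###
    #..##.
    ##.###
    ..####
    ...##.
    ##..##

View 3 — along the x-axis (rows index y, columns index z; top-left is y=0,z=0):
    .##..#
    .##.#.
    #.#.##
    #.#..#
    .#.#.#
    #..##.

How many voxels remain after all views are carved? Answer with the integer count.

|visual hull| = 32

initial block: 6^3 = 216
V1 z: intersect with XY mask (17 set) -- 102 left
V2 y: intersect with XZ mask (22 set) -- 65 left
V3 x: intersect with YZ mask (19 set) -- 32 left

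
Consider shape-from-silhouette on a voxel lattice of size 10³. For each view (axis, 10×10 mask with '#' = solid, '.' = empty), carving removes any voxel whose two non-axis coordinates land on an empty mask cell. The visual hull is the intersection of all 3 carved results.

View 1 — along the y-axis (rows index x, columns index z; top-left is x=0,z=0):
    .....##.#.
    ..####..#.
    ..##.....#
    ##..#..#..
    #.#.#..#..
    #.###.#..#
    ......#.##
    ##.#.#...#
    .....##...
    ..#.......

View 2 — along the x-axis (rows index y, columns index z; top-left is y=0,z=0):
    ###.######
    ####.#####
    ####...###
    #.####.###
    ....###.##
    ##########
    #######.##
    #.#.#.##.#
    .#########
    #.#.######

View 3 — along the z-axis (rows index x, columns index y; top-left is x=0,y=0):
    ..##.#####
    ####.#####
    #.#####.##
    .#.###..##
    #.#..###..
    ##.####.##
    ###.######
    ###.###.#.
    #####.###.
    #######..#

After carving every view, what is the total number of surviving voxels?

voxel count = 221

initial block: 10^3 = 1000
[1] y-view keeps 36 columns → grid now 360
[2] x-view keeps 80 columns → grid now 292
[3] z-view keeps 75 columns → grid now 221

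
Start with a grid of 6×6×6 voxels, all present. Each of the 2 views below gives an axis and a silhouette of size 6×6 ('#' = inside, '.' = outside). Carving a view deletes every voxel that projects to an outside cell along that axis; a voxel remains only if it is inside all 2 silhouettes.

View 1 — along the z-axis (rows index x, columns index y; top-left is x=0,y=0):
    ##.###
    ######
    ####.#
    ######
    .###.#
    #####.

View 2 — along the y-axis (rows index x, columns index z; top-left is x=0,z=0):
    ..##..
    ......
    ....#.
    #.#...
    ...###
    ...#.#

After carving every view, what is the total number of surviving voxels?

initial block: 6^3 = 216
V1 z: intersect with XY mask (31 set) -- 186 left
V2 y: intersect with XZ mask (10 set) -- 49 left

|visual hull| = 49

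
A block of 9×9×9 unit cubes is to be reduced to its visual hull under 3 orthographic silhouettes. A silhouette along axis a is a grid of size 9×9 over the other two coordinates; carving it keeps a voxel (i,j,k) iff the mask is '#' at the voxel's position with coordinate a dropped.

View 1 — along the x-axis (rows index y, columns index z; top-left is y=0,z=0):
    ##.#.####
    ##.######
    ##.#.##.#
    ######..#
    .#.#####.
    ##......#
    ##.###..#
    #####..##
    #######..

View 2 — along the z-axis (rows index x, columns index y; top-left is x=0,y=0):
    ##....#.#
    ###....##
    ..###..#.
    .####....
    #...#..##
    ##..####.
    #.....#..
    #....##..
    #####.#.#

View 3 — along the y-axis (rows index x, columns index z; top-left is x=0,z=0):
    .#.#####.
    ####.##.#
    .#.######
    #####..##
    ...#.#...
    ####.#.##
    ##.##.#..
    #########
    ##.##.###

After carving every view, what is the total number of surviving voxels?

|visual hull| = 189

full grid |V| = 729
step 1: project along x, AND mask (57/81) → |grid| = 513
step 2: project along z, AND mask (39/81) → |grid| = 256
step 3: project along y, AND mask (57/81) → |grid| = 189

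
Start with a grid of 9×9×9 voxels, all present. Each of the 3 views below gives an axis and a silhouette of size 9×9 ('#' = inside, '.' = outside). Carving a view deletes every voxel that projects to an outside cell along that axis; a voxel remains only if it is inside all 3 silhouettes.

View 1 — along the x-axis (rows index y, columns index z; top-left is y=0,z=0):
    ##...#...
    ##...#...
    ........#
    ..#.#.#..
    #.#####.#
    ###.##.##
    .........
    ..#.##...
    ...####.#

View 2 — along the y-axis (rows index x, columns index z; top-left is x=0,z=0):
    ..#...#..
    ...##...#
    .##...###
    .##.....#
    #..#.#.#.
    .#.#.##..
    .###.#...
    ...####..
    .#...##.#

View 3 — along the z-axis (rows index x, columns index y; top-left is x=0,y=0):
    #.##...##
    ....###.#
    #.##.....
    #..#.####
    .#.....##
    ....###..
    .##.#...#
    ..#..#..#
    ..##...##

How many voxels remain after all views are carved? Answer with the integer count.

|visual hull| = 52

before carving: 729 voxels (9×9×9)
carve view 1 (along x, YZ-mask fill 32/81): 288 voxels remain
carve view 2 (along y, XZ-mask fill 33/81): 118 voxels remain
carve view 3 (along z, XY-mask fill 35/81): 52 voxels remain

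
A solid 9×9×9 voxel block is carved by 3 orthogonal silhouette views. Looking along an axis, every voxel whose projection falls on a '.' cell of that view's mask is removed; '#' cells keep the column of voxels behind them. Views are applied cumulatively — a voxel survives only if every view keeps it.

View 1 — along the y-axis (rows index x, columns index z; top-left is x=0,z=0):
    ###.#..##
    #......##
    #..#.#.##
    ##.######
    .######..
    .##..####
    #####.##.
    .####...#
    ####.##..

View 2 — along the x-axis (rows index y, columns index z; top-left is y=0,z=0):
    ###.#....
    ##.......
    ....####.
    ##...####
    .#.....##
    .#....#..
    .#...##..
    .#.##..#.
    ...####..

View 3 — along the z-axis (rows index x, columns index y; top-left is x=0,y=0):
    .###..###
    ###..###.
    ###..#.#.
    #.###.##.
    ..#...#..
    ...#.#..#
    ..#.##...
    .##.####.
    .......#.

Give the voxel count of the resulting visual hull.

full grid |V| = 729
[1] y-view keeps 52 columns → grid now 468
[2] x-view keeps 32 columns → grid now 186
[3] z-view keeps 38 columns → grid now 79

79 voxels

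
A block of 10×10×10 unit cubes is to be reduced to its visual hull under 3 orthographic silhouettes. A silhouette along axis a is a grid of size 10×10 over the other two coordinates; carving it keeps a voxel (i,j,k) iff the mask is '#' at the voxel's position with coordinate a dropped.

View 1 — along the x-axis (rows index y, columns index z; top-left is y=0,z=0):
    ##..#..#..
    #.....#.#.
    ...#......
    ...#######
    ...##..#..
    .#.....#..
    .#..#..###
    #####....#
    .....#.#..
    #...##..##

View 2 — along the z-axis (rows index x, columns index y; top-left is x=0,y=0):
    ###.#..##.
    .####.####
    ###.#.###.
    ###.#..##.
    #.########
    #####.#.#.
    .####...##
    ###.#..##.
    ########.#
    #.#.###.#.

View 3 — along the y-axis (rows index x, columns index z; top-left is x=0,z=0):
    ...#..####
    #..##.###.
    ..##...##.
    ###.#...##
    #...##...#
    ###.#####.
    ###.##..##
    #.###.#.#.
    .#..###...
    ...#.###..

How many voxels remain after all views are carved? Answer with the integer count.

|visual hull| = 135

full grid |V| = 1000
step 1: project along x, AND mask (38/100) → |grid| = 380
step 2: project along z, AND mask (70/100) → |grid| = 247
step 3: project along y, AND mask (54/100) → |grid| = 135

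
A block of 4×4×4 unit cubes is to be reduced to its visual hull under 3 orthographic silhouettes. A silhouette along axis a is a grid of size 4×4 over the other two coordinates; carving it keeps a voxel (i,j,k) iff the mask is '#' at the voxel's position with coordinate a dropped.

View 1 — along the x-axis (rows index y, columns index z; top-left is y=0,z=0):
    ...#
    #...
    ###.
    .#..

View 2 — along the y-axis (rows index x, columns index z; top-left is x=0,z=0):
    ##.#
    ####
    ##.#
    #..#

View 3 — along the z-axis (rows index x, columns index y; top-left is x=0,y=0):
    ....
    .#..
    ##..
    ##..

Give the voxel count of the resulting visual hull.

|visual hull| = 5

before carving: 64 voxels (4×4×4)
carve view 1 (along x, YZ-mask fill 6/16): 24 voxels remain
carve view 2 (along y, XZ-mask fill 12/16): 19 voxels remain
carve view 3 (along z, XY-mask fill 5/16): 5 voxels remain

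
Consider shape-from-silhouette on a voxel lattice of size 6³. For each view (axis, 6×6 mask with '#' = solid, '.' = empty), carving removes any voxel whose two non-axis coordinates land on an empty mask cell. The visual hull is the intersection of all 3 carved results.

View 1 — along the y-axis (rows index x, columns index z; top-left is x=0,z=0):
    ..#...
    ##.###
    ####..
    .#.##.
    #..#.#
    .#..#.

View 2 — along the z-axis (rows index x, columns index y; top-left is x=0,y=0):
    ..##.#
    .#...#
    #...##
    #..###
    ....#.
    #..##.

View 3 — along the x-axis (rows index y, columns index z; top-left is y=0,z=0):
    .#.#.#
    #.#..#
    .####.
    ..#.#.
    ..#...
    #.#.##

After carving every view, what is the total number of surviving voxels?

19 voxels

full grid |V| = 216
V1 y: intersect with XZ mask (18 set) -- 108 left
V2 z: intersect with XY mask (16 set) -- 46 left
V3 x: intersect with YZ mask (17 set) -- 19 left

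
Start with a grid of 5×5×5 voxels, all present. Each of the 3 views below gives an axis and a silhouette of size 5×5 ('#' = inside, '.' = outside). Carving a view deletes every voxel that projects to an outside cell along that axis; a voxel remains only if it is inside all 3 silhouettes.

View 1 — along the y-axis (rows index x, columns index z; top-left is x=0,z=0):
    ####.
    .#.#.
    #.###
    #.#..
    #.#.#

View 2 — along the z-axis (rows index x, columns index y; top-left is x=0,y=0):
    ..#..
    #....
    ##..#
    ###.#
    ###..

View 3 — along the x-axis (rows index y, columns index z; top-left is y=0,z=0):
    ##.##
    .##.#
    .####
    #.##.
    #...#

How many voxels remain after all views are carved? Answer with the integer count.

|visual hull| = 22

initial block: 5^3 = 125
carve view 1 (along y, XZ-mask fill 15/25): 75 voxels remain
carve view 2 (along z, XY-mask fill 12/25): 35 voxels remain
carve view 3 (along x, YZ-mask fill 16/25): 22 voxels remain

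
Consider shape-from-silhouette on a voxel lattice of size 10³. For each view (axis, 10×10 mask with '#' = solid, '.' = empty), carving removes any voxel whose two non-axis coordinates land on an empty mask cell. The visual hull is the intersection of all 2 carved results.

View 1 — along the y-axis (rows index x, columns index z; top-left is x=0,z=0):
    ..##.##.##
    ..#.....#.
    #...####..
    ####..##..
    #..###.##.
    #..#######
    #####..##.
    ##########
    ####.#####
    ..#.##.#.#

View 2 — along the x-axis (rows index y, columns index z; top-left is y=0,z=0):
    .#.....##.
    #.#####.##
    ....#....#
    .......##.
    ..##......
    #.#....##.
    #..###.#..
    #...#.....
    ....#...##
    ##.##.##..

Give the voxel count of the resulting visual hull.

initial block: 10^3 = 1000
  1. axis=1 (XZ plane), |mask|=64  ⇒  voxels=640
  2. axis=0 (YZ plane), |mask|=37  ⇒  voxels=244

244 voxels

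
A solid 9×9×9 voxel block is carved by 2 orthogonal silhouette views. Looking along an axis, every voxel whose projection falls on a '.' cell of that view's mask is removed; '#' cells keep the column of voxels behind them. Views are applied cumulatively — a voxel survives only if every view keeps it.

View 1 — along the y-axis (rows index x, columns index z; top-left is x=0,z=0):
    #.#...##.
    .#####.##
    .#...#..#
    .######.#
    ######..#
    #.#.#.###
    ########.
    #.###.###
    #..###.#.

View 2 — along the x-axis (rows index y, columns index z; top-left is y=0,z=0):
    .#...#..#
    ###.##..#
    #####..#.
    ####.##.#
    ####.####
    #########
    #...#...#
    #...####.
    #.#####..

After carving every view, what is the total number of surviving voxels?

start: 9×9×9 = 729 voxels
V1 y: intersect with XZ mask (54 set) -- 486 left
V2 x: intersect with YZ mask (53 set) -- 319 left

voxel count = 319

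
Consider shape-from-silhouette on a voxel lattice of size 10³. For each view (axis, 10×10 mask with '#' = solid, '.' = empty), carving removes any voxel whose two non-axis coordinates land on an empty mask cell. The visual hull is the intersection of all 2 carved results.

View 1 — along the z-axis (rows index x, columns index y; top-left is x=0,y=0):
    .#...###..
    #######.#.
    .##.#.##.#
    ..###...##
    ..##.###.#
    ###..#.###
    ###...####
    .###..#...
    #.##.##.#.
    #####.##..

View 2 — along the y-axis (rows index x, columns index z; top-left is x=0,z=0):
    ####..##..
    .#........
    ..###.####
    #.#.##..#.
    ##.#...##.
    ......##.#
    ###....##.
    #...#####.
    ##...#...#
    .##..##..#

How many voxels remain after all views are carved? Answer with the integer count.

remaining voxels: 268

initial block: 10^3 = 1000
[1] z-view keeps 60 columns → grid now 600
[2] y-view keeps 47 columns → grid now 268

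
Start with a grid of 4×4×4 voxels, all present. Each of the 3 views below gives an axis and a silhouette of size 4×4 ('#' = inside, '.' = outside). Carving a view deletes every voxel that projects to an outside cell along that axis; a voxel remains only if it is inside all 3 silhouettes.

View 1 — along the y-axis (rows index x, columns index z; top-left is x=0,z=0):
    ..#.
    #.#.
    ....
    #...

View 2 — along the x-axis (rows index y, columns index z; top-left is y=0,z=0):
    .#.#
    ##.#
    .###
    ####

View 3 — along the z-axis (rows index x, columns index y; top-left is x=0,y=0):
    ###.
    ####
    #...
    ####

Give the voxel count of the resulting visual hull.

start: 4×4×4 = 64 voxels
V1 y: intersect with XZ mask (4 set) -- 16 left
V2 x: intersect with YZ mask (12 set) -- 8 left
V3 z: intersect with XY mask (12 set) -- 7 left

voxel count = 7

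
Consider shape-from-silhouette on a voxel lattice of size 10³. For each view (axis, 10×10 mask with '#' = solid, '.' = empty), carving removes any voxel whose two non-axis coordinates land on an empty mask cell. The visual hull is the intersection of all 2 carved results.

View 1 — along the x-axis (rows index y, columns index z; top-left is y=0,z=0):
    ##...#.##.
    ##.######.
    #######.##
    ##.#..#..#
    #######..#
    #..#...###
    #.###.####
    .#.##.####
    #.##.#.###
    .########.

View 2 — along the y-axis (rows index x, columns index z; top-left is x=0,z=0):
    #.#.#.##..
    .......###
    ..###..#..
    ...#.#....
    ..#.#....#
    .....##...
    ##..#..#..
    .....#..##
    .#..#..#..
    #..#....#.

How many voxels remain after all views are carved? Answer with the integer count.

initial block: 10^3 = 1000
V1 x: intersect with YZ mask (70 set) -- 700 left
V2 y: intersect with XZ mask (32 set) -- 222 left

222 voxels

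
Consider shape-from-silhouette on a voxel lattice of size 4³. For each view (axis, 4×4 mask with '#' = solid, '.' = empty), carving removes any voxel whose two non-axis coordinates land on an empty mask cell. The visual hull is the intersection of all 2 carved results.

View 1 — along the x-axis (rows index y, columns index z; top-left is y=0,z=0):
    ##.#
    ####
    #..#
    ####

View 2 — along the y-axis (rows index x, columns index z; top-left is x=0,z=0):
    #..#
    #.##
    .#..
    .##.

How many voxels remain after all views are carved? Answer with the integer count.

remaining voxels: 26

before carving: 64 voxels (4×4×4)
[1] x-view keeps 13 columns → grid now 52
[2] y-view keeps 8 columns → grid now 26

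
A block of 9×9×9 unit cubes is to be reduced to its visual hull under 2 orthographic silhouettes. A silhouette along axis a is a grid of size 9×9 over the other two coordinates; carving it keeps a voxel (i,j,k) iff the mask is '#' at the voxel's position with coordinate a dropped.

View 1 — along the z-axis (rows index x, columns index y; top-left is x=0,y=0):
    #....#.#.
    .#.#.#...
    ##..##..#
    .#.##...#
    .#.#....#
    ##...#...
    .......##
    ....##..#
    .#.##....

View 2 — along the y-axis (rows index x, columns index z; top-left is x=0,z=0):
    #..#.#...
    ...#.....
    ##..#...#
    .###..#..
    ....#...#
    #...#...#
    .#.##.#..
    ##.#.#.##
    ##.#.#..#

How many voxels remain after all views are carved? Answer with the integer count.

before carving: 729 voxels (9×9×9)
step 1: project along z, AND mask (29/81) → |grid| = 261
step 2: project along y, AND mask (32/81) → |grid| = 104

|visual hull| = 104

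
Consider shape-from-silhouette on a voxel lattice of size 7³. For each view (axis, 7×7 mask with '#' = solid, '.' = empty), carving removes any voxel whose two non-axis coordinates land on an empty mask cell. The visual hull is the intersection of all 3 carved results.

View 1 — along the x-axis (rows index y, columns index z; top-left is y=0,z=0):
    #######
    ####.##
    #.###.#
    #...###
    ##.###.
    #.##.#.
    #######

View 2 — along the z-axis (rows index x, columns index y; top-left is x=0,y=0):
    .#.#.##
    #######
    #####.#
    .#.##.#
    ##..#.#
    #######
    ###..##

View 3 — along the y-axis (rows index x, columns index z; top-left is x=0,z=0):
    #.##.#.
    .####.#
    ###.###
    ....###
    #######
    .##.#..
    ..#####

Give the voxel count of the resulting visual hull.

full grid |V| = 343
step 1: project along x, AND mask (38/49) → |grid| = 266
step 2: project along z, AND mask (37/49) → |grid| = 207
step 3: project along y, AND mask (33/49) → |grid| = 138

|visual hull| = 138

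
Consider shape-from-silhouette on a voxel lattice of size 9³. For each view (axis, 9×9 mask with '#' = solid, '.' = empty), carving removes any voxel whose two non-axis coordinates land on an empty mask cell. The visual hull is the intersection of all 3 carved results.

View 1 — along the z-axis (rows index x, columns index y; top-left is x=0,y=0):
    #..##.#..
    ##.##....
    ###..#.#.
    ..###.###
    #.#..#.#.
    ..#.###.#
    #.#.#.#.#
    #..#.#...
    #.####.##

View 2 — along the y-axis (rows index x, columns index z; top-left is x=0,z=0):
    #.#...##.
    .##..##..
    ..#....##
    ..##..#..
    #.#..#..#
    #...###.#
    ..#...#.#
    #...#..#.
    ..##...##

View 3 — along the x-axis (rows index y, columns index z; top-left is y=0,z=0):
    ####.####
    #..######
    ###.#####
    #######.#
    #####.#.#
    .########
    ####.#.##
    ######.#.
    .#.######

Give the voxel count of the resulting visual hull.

voxel count = 129

start: 9×9×9 = 729 voxels
after view 1 [z-axis, 43 of 81 cells solid] → remaining = 387
after view 2 [y-axis, 33 of 81 cells solid] → remaining = 158
after view 3 [x-axis, 67 of 81 cells solid] → remaining = 129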